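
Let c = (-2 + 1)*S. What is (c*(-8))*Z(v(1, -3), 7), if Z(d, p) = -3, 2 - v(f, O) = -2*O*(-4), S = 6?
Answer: -144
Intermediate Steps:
v(f, O) = 2 - 8*O (v(f, O) = 2 - (-2*O)*(-4) = 2 - 8*O)
c = -6 (c = (-2 + 1)*6 = -1*6 = -6)
(c*(-8))*Z(v(1, -3), 7) = -6*(-8)*(-3) = 48*(-3) = -144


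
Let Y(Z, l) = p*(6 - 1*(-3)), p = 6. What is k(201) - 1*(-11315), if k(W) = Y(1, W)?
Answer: 11369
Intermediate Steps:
Y(Z, l) = 54 (Y(Z, l) = 6*(6 - 1*(-3)) = 6*(6 + 3) = 6*9 = 54)
k(W) = 54
k(201) - 1*(-11315) = 54 - 1*(-11315) = 54 + 11315 = 11369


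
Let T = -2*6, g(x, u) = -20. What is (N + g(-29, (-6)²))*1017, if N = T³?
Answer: -1777716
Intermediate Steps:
T = -12
N = -1728 (N = (-12)³ = -1728)
(N + g(-29, (-6)²))*1017 = (-1728 - 20)*1017 = -1748*1017 = -1777716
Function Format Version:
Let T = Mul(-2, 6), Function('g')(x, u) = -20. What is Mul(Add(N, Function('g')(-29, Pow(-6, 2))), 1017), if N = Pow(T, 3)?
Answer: -1777716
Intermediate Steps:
T = -12
N = -1728 (N = Pow(-12, 3) = -1728)
Mul(Add(N, Function('g')(-29, Pow(-6, 2))), 1017) = Mul(Add(-1728, -20), 1017) = Mul(-1748, 1017) = -1777716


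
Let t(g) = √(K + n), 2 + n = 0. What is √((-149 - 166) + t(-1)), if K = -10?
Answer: √(-315 + 2*I*√3) ≈ 0.09759 + 17.749*I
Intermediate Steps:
n = -2 (n = -2 + 0 = -2)
t(g) = 2*I*√3 (t(g) = √(-10 - 2) = √(-12) = 2*I*√3)
√((-149 - 166) + t(-1)) = √((-149 - 166) + 2*I*√3) = √(-315 + 2*I*√3)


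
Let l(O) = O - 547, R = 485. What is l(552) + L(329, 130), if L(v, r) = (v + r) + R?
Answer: 949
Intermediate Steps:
L(v, r) = 485 + r + v (L(v, r) = (v + r) + 485 = (r + v) + 485 = 485 + r + v)
l(O) = -547 + O
l(552) + L(329, 130) = (-547 + 552) + (485 + 130 + 329) = 5 + 944 = 949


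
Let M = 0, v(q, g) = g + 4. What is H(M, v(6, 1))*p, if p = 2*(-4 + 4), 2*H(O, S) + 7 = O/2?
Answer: 0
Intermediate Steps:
v(q, g) = 4 + g
H(O, S) = -7/2 + O/4 (H(O, S) = -7/2 + (O/2)/2 = -7/2 + O/4)
p = 0 (p = 2*0 = 0)
H(M, v(6, 1))*p = (-7/2 + (¼)*0)*0 = (-7/2 + 0)*0 = -7/2*0 = 0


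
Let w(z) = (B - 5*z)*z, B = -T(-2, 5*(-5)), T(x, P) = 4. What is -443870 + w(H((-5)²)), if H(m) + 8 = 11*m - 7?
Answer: -782910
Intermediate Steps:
B = -4 (B = -1*4 = -4)
H(m) = -15 + 11*m (H(m) = -8 + (11*m - 7) = -8 + (-7 + 11*m) = -15 + 11*m)
w(z) = z*(-4 - 5*z) (w(z) = (-4 - 5*z)*z = z*(-4 - 5*z))
-443870 + w(H((-5)²)) = -443870 - (-15 + 11*(-5)²)*(4 + 5*(-15 + 11*(-5)²)) = -443870 - (-15 + 11*25)*(4 + 5*(-15 + 11*25)) = -443870 - (-15 + 275)*(4 + 5*(-15 + 275)) = -443870 - 1*260*(4 + 5*260) = -443870 - 1*260*(4 + 1300) = -443870 - 1*260*1304 = -443870 - 339040 = -782910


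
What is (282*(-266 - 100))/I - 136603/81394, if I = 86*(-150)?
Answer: 553221569/87498550 ≈ 6.3226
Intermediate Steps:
I = -12900
(282*(-266 - 100))/I - 136603/81394 = (282*(-266 - 100))/(-12900) - 136603/81394 = (282*(-366))*(-1/12900) - 136603*1/81394 = -103212*(-1/12900) - 136603/81394 = 8601/1075 - 136603/81394 = 553221569/87498550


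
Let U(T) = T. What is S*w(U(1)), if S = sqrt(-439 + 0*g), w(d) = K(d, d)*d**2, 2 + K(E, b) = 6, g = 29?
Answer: 4*I*sqrt(439) ≈ 83.809*I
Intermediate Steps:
K(E, b) = 4 (K(E, b) = -2 + 6 = 4)
w(d) = 4*d**2
S = I*sqrt(439) (S = sqrt(-439 + 0*29) = sqrt(-439 + 0) = sqrt(-439) = I*sqrt(439) ≈ 20.952*I)
S*w(U(1)) = (I*sqrt(439))*(4*1**2) = (I*sqrt(439))*(4*1) = (I*sqrt(439))*4 = 4*I*sqrt(439)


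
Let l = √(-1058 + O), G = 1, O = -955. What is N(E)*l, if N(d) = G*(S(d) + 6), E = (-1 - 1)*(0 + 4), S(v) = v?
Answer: -2*I*√2013 ≈ -89.733*I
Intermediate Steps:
E = -8 (E = -2*4 = -8)
N(d) = 6 + d (N(d) = 1*(d + 6) = 1*(6 + d) = 6 + d)
l = I*√2013 (l = √(-1058 - 955) = √(-2013) = I*√2013 ≈ 44.866*I)
N(E)*l = (6 - 8)*(I*√2013) = -2*I*√2013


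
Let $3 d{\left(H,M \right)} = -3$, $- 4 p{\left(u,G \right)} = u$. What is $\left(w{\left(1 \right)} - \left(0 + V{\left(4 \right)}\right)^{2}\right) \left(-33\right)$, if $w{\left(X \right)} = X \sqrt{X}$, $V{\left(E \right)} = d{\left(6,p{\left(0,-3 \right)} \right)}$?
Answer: $0$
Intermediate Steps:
$p{\left(u,G \right)} = - \frac{u}{4}$
$d{\left(H,M \right)} = -1$ ($d{\left(H,M \right)} = \frac{1}{3} \left(-3\right) = -1$)
$V{\left(E \right)} = -1$
$w{\left(X \right)} = X^{\frac{3}{2}}$
$\left(w{\left(1 \right)} - \left(0 + V{\left(4 \right)}\right)^{2}\right) \left(-33\right) = \left(1^{\frac{3}{2}} - \left(0 - 1\right)^{2}\right) \left(-33\right) = \left(1 - \left(-1\right)^{2}\right) \left(-33\right) = \left(1 - 1\right) \left(-33\right) = 0 \left(-33\right) = 0$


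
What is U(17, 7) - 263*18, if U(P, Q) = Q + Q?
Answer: -4720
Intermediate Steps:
U(P, Q) = 2*Q
U(17, 7) - 263*18 = 2*7 - 263*18 = 14 - 4734 = -4720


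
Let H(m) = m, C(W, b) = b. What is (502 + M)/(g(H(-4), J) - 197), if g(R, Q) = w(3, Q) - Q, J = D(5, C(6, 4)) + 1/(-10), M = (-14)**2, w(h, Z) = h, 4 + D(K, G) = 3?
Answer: -6980/1929 ≈ -3.6185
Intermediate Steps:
D(K, G) = -1 (D(K, G) = -4 + 3 = -1)
M = 196
J = -11/10 (J = -1 + 1/(-10) = -1 - 1/10 = -11/10 ≈ -1.1000)
g(R, Q) = 3 - Q
(502 + M)/(g(H(-4), J) - 197) = (502 + 196)/((3 - 1*(-11/10)) - 197) = 698/((3 + 11/10) - 197) = 698/(41/10 - 197) = 698/(-1929/10) = 698*(-10/1929) = -6980/1929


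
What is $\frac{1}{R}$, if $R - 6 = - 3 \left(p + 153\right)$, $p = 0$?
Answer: $- \frac{1}{453} \approx -0.0022075$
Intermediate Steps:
$R = -453$ ($R = 6 - 3 \left(0 + 153\right) = 6 - 459 = -453$)
$\frac{1}{R} = \frac{1}{-453} = - \frac{1}{453}$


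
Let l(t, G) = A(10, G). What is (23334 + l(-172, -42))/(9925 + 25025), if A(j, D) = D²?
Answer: 4183/5825 ≈ 0.71811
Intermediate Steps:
l(t, G) = G²
(23334 + l(-172, -42))/(9925 + 25025) = (23334 + (-42)²)/(9925 + 25025) = (23334 + 1764)/34950 = 25098*(1/34950) = 4183/5825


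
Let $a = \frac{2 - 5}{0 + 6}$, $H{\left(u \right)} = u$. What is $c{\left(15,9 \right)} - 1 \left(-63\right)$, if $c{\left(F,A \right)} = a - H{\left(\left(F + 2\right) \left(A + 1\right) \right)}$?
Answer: $- \frac{215}{2} \approx -107.5$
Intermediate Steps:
$a = - \frac{1}{2}$ ($a = - \frac{3}{6} = \left(-3\right) \frac{1}{6} = - \frac{1}{2} \approx -0.5$)
$c{\left(F,A \right)} = - \frac{1}{2} - \left(1 + A\right) \left(2 + F\right)$ ($c{\left(F,A \right)} = - \frac{1}{2} - \left(F + 2\right) \left(A + 1\right) = - \frac{1}{2} - \left(2 + F\right) \left(1 + A\right) = - \frac{1}{2} - \left(1 + A\right) \left(2 + F\right)$)
$c{\left(15,9 \right)} - 1 \left(-63\right) = \left(- \frac{5}{2} - 15 - 18 - 9 \cdot 15\right) - 1 \left(-63\right) = \left(- \frac{5}{2} - 15 - 18 - 135\right) - -63 = - \frac{341}{2} + 63 = - \frac{215}{2}$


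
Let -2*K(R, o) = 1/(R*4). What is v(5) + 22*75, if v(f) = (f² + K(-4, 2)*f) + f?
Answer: 53765/32 ≈ 1680.2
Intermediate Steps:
K(R, o) = -1/(8*R) (K(R, o) = -1/(4*R)/2 = -1/(8*R))
v(f) = f² + 33*f/32 (v(f) = (f² + (-⅛/(-4))*f) + f = (f² + (-⅛*(-¼))*f) + f = (f² + f/32) + f = f² + 33*f/32)
v(5) + 22*75 = (1/32)*5*(33 + 32*5) + 22*75 = (1/32)*5*(33 + 160) + 1650 = (1/32)*5*193 + 1650 = 965/32 + 1650 = 53765/32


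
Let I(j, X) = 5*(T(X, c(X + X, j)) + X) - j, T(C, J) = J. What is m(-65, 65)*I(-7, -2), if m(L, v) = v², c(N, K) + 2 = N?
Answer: -139425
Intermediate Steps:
c(N, K) = -2 + N
I(j, X) = -10 - j + 15*X (I(j, X) = 5*((-2 + (X + X)) + X) - j = 5*((-2 + 2*X) + X) - j = 5*(-2 + 3*X) - j = (-10 + 15*X) - j = -10 - j + 15*X)
m(-65, 65)*I(-7, -2) = 65²*(-10 - 1*(-7) + 15*(-2)) = 4225*(-10 + 7 - 30) = 4225*(-33) = -139425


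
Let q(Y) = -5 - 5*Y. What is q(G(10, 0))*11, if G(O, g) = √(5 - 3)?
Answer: -55 - 55*√2 ≈ -132.78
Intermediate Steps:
G(O, g) = √2
q(G(10, 0))*11 = (-5 - 5*√2)*11 = -55 - 55*√2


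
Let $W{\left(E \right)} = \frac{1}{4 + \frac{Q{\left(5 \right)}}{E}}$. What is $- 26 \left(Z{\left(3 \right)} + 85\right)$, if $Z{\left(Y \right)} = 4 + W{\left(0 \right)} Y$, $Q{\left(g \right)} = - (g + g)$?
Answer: $-2314$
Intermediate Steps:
$Q{\left(g \right)} = - 2 g$
$W{\left(E \right)} = \frac{1}{4 - \frac{10}{E}}$ ($W{\left(E \right)} = \frac{1}{4 + \frac{\left(-2\right) 5}{E}} = \frac{1}{4 - \frac{10}{E}}$)
$Z{\left(Y \right)} = 4$ ($Z{\left(Y \right)} = 4 + \frac{1}{2} \cdot 0 \frac{1}{-5 + 2 \cdot 0} Y = 4 + \frac{1}{2} \cdot 0 \frac{1}{-5 + 0} Y = 4 + \frac{1}{2} \cdot 0 \frac{1}{-5} Y = 4 + \frac{1}{2} \cdot 0 \left(- \frac{1}{5}\right) Y = 4 + 0 Y = 4 + 0 = 4$)
$- 26 \left(Z{\left(3 \right)} + 85\right) = - 26 \left(4 + 85\right) = \left(-26\right) 89 = -2314$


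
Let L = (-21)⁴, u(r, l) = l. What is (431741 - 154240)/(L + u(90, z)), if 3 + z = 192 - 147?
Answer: 39643/27789 ≈ 1.4266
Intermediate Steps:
z = 42 (z = -3 + (192 - 147) = -3 + 45 = 42)
L = 194481
(431741 - 154240)/(L + u(90, z)) = (431741 - 154240)/(194481 + 42) = 277501/194523 = 277501*(1/194523) = 39643/27789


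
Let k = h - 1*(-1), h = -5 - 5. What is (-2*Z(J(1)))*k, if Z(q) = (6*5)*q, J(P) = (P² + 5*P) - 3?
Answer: 1620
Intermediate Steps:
h = -10
J(P) = -3 + P² + 5*P
Z(q) = 30*q
k = -9 (k = -10 - 1*(-1) = -10 + 1 = -9)
(-2*Z(J(1)))*k = -60*(-3 + 1² + 5*1)*(-9) = -60*(-3 + 1 + 5)*(-9) = -60*3*(-9) = -2*90*(-9) = -180*(-9) = 1620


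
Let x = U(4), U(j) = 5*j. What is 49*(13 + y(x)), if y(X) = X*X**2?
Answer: 392637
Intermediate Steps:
x = 20 (x = 5*4 = 20)
y(X) = X**3
49*(13 + y(x)) = 49*(13 + 20**3) = 49*(13 + 8000) = 49*8013 = 392637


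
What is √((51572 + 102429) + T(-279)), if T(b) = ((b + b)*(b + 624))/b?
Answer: √154691 ≈ 393.31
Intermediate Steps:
T(b) = 1248 + 2*b (T(b) = ((2*b)*(624 + b))/b = (2*b*(624 + b))/b = 1248 + 2*b)
√((51572 + 102429) + T(-279)) = √((51572 + 102429) + (1248 + 2*(-279))) = √(154001 + (1248 - 558)) = √(154001 + 690) = √154691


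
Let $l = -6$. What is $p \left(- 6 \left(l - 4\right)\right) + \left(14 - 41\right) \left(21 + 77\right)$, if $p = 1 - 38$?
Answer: $-4866$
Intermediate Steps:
$p = -37$ ($p = 1 - 38 = -37$)
$p \left(- 6 \left(l - 4\right)\right) + \left(14 - 41\right) \left(21 + 77\right) = - 37 \left(- 6 \left(-6 - 4\right)\right) + \left(14 - 41\right) \left(21 + 77\right) = - 37 \left(\left(-6\right) \left(-10\right)\right) - 2646 = \left(-37\right) 60 - 2646 = -2220 - 2646 = -4866$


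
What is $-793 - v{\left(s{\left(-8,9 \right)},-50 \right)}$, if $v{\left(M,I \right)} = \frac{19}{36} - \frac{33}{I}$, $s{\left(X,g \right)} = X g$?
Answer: $- \frac{714769}{900} \approx -794.19$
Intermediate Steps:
$v{\left(M,I \right)} = \frac{19}{36} - \frac{33}{I}$ ($v{\left(M,I \right)} = 19 \cdot \frac{1}{36} - \frac{33}{I} = \frac{19}{36} - \frac{33}{I}$)
$-793 - v{\left(s{\left(-8,9 \right)},-50 \right)} = -793 - \left(\frac{19}{36} - \frac{33}{-50}\right) = -793 - \left(\frac{19}{36} - - \frac{33}{50}\right) = -793 - \left(\frac{19}{36} + \frac{33}{50}\right) = -793 - \frac{1069}{900} = - \frac{714769}{900}$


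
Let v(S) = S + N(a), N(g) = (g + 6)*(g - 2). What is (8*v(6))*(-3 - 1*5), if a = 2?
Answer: -384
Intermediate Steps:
N(g) = (-2 + g)*(6 + g) (N(g) = (6 + g)*(-2 + g) = (-2 + g)*(6 + g))
v(S) = S (v(S) = S + (-12 + 2**2 + 4*2) = S + (-12 + 4 + 8) = S + 0 = S)
(8*v(6))*(-3 - 1*5) = (8*6)*(-3 - 1*5) = 48*(-3 - 5) = 48*(-8) = -384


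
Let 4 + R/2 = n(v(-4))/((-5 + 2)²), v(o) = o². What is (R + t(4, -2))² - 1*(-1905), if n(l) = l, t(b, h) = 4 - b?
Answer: 155905/81 ≈ 1924.8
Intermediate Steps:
R = -40/9 (R = -8 + 2*((-4)²/((-5 + 2)²)) = -8 + 2*(16/((-3)²)) = -8 + 2*(16/9) = -8 + 32/9 = -40/9 ≈ -4.4444)
(R + t(4, -2))² - 1*(-1905) = (-40/9 + (4 - 1*4))² - 1*(-1905) = (-40/9 + (4 - 4))² + 1905 = (-40/9 + 0)² + 1905 = (-40/9)² + 1905 = 1600/81 + 1905 = 155905/81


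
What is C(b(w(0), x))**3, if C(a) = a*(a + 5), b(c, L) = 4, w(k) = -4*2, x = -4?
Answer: 46656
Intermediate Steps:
w(k) = -8
C(a) = a*(5 + a)
C(b(w(0), x))**3 = (4*(5 + 4))**3 = (4*9)**3 = 36**3 = 46656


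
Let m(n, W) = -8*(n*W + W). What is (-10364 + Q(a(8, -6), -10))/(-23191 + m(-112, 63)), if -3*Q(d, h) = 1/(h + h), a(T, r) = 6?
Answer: -621839/1965180 ≈ -0.31643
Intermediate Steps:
m(n, W) = -8*W - 8*W*n (m(n, W) = -8*(W*n + W) = -8*(W + W*n) = -8*W - 8*W*n)
Q(d, h) = -1/(6*h) (Q(d, h) = -1/(3*(h + h)) = -1/(2*h)/3 = -1/(6*h))
(-10364 + Q(a(8, -6), -10))/(-23191 + m(-112, 63)) = (-10364 - 1/6/(-10))/(-23191 - 8*63*(1 - 112)) = (-10364 - 1/6*(-1/10))/(-23191 - 8*63*(-111)) = (-10364 + 1/60)/(-23191 + 55944) = -621839/60/32753 = -621839/60*1/32753 = -621839/1965180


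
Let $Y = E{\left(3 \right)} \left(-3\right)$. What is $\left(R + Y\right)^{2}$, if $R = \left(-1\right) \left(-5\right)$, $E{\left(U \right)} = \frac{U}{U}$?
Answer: $4$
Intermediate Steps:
$E{\left(U \right)} = 1$
$Y = -3$ ($Y = 1 \left(-3\right) = -3$)
$R = 5$
$\left(R + Y\right)^{2} = \left(5 - 3\right)^{2} = 2^{2} = 4$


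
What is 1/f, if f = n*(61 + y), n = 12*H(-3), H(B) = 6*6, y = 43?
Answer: 1/44928 ≈ 2.2258e-5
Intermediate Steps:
H(B) = 36
n = 432 (n = 12*36 = 432)
f = 44928 (f = 432*(61 + 43) = 432*104 = 44928)
1/f = 1/44928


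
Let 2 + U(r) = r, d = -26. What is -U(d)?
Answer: 28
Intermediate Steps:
U(r) = -2 + r
-U(d) = -(-2 - 26) = -1*(-28) = 28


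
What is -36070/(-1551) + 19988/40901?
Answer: 1506300458/63437451 ≈ 23.745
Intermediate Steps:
-36070/(-1551) + 19988/40901 = -36070*(-1/1551) + 19988*(1/40901) = 36070/1551 + 19988/40901 = 1506300458/63437451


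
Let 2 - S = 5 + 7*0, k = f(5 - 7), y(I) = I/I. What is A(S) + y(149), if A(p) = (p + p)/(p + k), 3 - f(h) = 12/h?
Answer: 0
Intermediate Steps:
y(I) = 1
f(h) = 3 - 12/h
k = 9 (k = 3 - 12/(5 - 7) = 3 - 12/(-2) = 3 - 12*(-1/2) = 3 + 6 = 9)
S = -3 (S = 2 - (5 + 7*0) = 2 - (5 + 0) = 2 - 1*5 = 2 - 5 = -3)
A(p) = 2*p/(9 + p) (A(p) = (p + p)/(p + 9) = (2*p)/(9 + p) = 2*p/(9 + p))
A(S) + y(149) = 2*(-3)/(9 - 3) + 1 = 2*(-3)/6 + 1 = 2*(-3)*(1/6) + 1 = -1 + 1 = 0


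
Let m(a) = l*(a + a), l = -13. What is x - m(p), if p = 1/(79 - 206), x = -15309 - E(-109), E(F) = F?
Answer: -1930426/127 ≈ -15200.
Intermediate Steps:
x = -15200 (x = -15309 - 1*(-109) = -15309 + 109 = -15200)
p = -1/127 (p = 1/(-127) = -1/127 ≈ -0.0078740)
m(a) = -26*a (m(a) = -13*(a + a) = -26*a)
x - m(p) = -15200 - (-26)*(-1)/127 = -15200 - 1*26/127 = -15200 - 26/127 = -1930426/127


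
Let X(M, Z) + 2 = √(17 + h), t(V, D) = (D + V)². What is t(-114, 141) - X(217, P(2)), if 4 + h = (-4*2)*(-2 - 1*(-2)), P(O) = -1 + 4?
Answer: 731 - √13 ≈ 727.39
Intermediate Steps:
P(O) = 3
h = -4 (h = -4 + (-4*2)*(-2 - 1*(-2)) = -4 - 8*(-2 + 2) = -4 - 8*0 = -4 + 0 = -4)
X(M, Z) = -2 + √13 (X(M, Z) = -2 + √(17 - 4) = -2 + √13)
t(-114, 141) - X(217, P(2)) = (141 - 114)² - (-2 + √13) = 27² + (2 - √13) = 729 + (2 - √13) = 731 - √13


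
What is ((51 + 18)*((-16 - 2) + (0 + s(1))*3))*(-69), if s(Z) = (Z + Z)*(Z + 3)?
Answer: -28566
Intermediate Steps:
s(Z) = 2*Z*(3 + Z) (s(Z) = (2*Z)*(3 + Z) = 2*Z*(3 + Z))
((51 + 18)*((-16 - 2) + (0 + s(1))*3))*(-69) = ((51 + 18)*((-16 - 2) + (0 + 2*1*(3 + 1))*3))*(-69) = (69*(-18 + (0 + 2*1*4)*3))*(-69) = (69*(-18 + (0 + 8)*3))*(-69) = (69*(-18 + 8*3))*(-69) = (69*(-18 + 24))*(-69) = (69*6)*(-69) = 414*(-69) = -28566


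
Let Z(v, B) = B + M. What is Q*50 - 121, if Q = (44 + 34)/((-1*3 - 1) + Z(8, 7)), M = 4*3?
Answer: 139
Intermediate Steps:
M = 12
Z(v, B) = 12 + B (Z(v, B) = B + 12 = 12 + B)
Q = 26/5 (Q = (44 + 34)/((-1*3 - 1) + (12 + 7)) = 78/((-3 - 1) + 19) = 78/(-4 + 19) = 78/15 = 78*(1/15) = 26/5 ≈ 5.2000)
Q*50 - 121 = (26/5)*50 - 121 = 260 - 121 = 139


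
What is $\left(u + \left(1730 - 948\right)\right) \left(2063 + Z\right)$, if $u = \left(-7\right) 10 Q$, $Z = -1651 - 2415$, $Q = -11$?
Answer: $-3108656$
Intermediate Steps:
$Z = -4066$ ($Z = -1651 - 2415 = -4066$)
$u = 770$ ($u = \left(-7\right) 10 \left(-11\right) = \left(-70\right) \left(-11\right) = 770$)
$\left(u + \left(1730 - 948\right)\right) \left(2063 + Z\right) = \left(770 + \left(1730 - 948\right)\right) \left(2063 - 4066\right) = \left(770 + 782\right) \left(-2003\right) = 1552 \left(-2003\right) = -3108656$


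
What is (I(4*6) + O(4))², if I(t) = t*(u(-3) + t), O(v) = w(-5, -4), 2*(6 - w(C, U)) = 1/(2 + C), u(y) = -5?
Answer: 7689529/36 ≈ 2.1360e+5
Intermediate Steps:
w(C, U) = 6 - 1/(2*(2 + C))
O(v) = 37/6 (O(v) = (23 + 12*(-5))/(2*(2 - 5)) = (½)*(23 - 60)/(-3) = (½)*(-⅓)*(-37) = 37/6)
I(t) = t*(-5 + t)
(I(4*6) + O(4))² = ((4*6)*(-5 + 4*6) + 37/6)² = (24*(-5 + 24) + 37/6)² = (24*19 + 37/6)² = (456 + 37/6)² = (2773/6)² = 7689529/36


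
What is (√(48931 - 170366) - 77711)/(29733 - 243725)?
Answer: 77711/213992 - I*√121435/213992 ≈ 0.36315 - 0.0016284*I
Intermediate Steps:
(√(48931 - 170366) - 77711)/(29733 - 243725) = (√(-121435) - 77711)/(-213992) = (I*√121435 - 77711)*(-1/213992) = (-77711 + I*√121435)*(-1/213992) = 77711/213992 - I*√121435/213992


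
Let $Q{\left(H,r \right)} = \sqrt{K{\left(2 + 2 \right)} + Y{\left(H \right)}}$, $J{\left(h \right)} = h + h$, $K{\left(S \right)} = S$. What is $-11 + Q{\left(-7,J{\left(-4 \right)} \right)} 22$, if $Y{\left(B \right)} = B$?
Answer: $-11 + 22 i \sqrt{3} \approx -11.0 + 38.105 i$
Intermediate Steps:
$J{\left(h \right)} = 2 h$
$Q{\left(H,r \right)} = \sqrt{4 + H}$ ($Q{\left(H,r \right)} = \sqrt{\left(2 + 2\right) + H} = \sqrt{4 + H}$)
$-11 + Q{\left(-7,J{\left(-4 \right)} \right)} 22 = -11 + \sqrt{4 - 7} \cdot 22 = -11 + \sqrt{-3} \cdot 22 = -11 + i \sqrt{3} \cdot 22 = -11 + 22 i \sqrt{3}$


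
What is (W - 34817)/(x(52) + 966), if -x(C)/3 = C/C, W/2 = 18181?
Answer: 515/321 ≈ 1.6044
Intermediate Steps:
W = 36362 (W = 2*18181 = 36362)
x(C) = -3 (x(C) = -3*C/C = -3*1 = -3)
(W - 34817)/(x(52) + 966) = (36362 - 34817)/(-3 + 966) = 1545/963 = 1545*(1/963) = 515/321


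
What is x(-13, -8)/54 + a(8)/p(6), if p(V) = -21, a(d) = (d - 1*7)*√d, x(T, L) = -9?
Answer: -⅙ - 2*√2/21 ≈ -0.30135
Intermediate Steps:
a(d) = √d*(-7 + d) (a(d) = (d - 7)*√d = (-7 + d)*√d = √d*(-7 + d))
x(-13, -8)/54 + a(8)/p(6) = -9/54 + (√8*(-7 + 8))/(-21) = -9*1/54 + ((2*√2)*1)*(-1/21) = -⅙ + (2*√2)*(-1/21) = -⅙ - 2*√2/21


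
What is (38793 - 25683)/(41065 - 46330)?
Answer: -874/351 ≈ -2.4900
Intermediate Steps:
(38793 - 25683)/(41065 - 46330) = 13110/(-5265) = 13110*(-1/5265) = -874/351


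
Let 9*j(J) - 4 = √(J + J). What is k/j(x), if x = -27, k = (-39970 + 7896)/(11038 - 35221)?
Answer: 9164/13435 - 6873*I*√6/13435 ≈ 0.6821 - 1.2531*I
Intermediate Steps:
k = 32074/24183 (k = -32074/(-24183) = -32074*(-1/24183) = 32074/24183 ≈ 1.3263)
j(J) = 4/9 + √2*√J/9 (j(J) = 4/9 + √(J + J)/9 = 4/9 + √(2*J)/9 = 4/9 + (√2*√J)/9 = 4/9 + √2*√J/9)
k/j(x) = 32074/(24183*(4/9 + √2*√(-27)/9)) = 32074/(24183*(4/9 + √2*(3*I*√3)/9)) = 32074/(24183*(4/9 + I*√6/3))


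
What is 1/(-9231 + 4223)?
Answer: -1/5008 ≈ -0.00019968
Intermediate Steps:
1/(-9231 + 4223) = 1/(-5008) = -1/5008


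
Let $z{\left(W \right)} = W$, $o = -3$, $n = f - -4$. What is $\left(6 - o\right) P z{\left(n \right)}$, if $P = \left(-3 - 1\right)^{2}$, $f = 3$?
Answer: $1008$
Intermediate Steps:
$n = 7$ ($n = 3 - -4 = 3 + 4 = 7$)
$P = 16$ ($P = \left(-4\right)^{2} = 16$)
$\left(6 - o\right) P z{\left(n \right)} = \left(6 - -3\right) 16 \cdot 7 = \left(6 + 3\right) 16 \cdot 7 = 9 \cdot 16 \cdot 7 = 144 \cdot 7 = 1008$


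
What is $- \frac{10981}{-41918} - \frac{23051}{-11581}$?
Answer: $\frac{29551967}{13120334} \approx 2.2524$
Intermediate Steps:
$- \frac{10981}{-41918} - \frac{23051}{-11581} = \left(-10981\right) \left(- \frac{1}{41918}\right) - - \frac{623}{313} = \frac{10981}{41918} + \frac{623}{313} = \frac{29551967}{13120334}$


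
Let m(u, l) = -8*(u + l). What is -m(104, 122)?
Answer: 1808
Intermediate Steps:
m(u, l) = -8*l - 8*u (m(u, l) = -8*(l + u) = -8*l - 8*u)
-m(104, 122) = -(-8*122 - 8*104) = -(-976 - 832) = -1*(-1808) = 1808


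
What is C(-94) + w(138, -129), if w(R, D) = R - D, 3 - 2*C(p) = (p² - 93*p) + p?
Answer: -16947/2 ≈ -8473.5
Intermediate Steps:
C(p) = 3/2 + 46*p - p²/2 (C(p) = 3/2 - ((p² - 93*p) + p)/2 = 3/2 - (p² - 92*p)/2 = 3/2 + (46*p - p²/2) = 3/2 + 46*p - p²/2)
C(-94) + w(138, -129) = (3/2 + 46*(-94) - ½*(-94)²) + (138 - 1*(-129)) = (3/2 - 4324 - ½*8836) + (138 + 129) = (3/2 - 4324 - 4418) + 267 = -17481/2 + 267 = -16947/2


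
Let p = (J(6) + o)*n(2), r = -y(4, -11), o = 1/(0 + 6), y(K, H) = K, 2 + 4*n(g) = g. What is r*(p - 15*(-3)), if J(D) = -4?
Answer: -180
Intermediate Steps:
n(g) = -½ + g/4
o = ⅙ (o = 1/6 = ⅙ ≈ 0.16667)
r = -4 (r = -1*4 = -4)
p = 0 (p = (-4 + ⅙)*(-½ + (¼)*2) = -23*(-½ + ½)/6 = -23/6*0 = 0)
r*(p - 15*(-3)) = -4*(0 - 15*(-3)) = -4*(0 + 45) = -4*45 = -180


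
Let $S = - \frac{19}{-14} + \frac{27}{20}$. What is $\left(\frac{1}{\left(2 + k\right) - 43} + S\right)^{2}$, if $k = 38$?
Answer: $\frac{994009}{176400} \approx 5.635$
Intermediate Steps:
$S = \frac{379}{140}$ ($S = \left(-19\right) \left(- \frac{1}{14}\right) + 27 \cdot \frac{1}{20} = \frac{19}{14} + \frac{27}{20} = \frac{379}{140} \approx 2.7071$)
$\left(\frac{1}{\left(2 + k\right) - 43} + S\right)^{2} = \left(\frac{1}{\left(2 + 38\right) - 43} + \frac{379}{140}\right)^{2} = \left(\frac{1}{40 - 43} + \frac{379}{140}\right)^{2} = \left(\frac{1}{-3} + \frac{379}{140}\right)^{2} = \left(- \frac{1}{3} + \frac{379}{140}\right)^{2} = \left(\frac{997}{420}\right)^{2} = \frac{994009}{176400}$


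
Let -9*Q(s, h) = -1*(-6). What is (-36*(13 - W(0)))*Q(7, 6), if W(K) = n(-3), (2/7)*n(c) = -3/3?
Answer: 396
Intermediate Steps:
n(c) = -7/2 (n(c) = 7*(-3/3)/2 = 7*(-3*⅓)/2 = (7/2)*(-1) = -7/2)
W(K) = -7/2
Q(s, h) = -⅔ (Q(s, h) = -(-1)*(-6)/9 = -⅑*6 = -⅔)
(-36*(13 - W(0)))*Q(7, 6) = -36*(13 - 1*(-7/2))*(-⅔) = -36*(13 + 7/2)*(-⅔) = -36*33/2*(-⅔) = -594*(-⅔) = 396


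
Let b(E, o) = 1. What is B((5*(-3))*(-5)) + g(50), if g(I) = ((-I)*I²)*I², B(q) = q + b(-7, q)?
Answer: -312499924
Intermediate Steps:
B(q) = 1 + q (B(q) = q + 1 = 1 + q)
g(I) = -I⁵ (g(I) = (-I³)*I² = -I⁵)
B((5*(-3))*(-5)) + g(50) = (1 + (5*(-3))*(-5)) - 1*50⁵ = (1 - 15*(-5)) - 1*312500000 = (1 + 75) - 312500000 = 76 - 312500000 = -312499924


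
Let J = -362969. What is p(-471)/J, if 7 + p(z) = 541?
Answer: -534/362969 ≈ -0.0014712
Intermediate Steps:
p(z) = 534 (p(z) = -7 + 541 = 534)
p(-471)/J = 534/(-362969) = 534*(-1/362969) = -534/362969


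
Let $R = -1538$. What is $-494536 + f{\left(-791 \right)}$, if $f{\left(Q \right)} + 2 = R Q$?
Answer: $722020$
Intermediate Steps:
$f{\left(Q \right)} = -2 - 1538 Q$
$-494536 + f{\left(-791 \right)} = -494536 - -1216556 = -494536 + \left(-2 + 1216558\right) = -494536 + 1216556 = 722020$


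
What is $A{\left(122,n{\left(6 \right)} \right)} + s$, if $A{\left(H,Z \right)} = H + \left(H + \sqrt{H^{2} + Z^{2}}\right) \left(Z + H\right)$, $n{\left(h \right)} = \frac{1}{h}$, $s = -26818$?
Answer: $- \frac{35375}{3} + \frac{3665 \sqrt{21433}}{36} \approx 3112.7$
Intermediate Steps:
$A{\left(H,Z \right)} = H + \left(H + Z\right) \left(H + \sqrt{H^{2} + Z^{2}}\right)$ ($A{\left(H,Z \right)} = H + \left(H + \sqrt{H^{2} + Z^{2}}\right) \left(H + Z\right) = H + \left(H + Z\right) \left(H + \sqrt{H^{2} + Z^{2}}\right)$)
$A{\left(122,n{\left(6 \right)} \right)} + s = \left(122 + 122^{2} + \frac{122}{6} + 122 \sqrt{122^{2} + \left(\frac{1}{6}\right)^{2}} + \frac{\sqrt{122^{2} + \left(\frac{1}{6}\right)^{2}}}{6}\right) - 26818 = \left(122 + 14884 + 122 \cdot \frac{1}{6} + 122 \sqrt{14884 + \left(\frac{1}{6}\right)^{2}} + \frac{\sqrt{14884 + \left(\frac{1}{6}\right)^{2}}}{6}\right) - 26818 = \left(122 + 14884 + \frac{61}{3} + 122 \sqrt{14884 + \frac{1}{36}} + \frac{\sqrt{14884 + \frac{1}{36}}}{6}\right) - 26818 = \left(122 + 14884 + \frac{61}{3} + 122 \sqrt{\frac{535825}{36}} + \frac{\sqrt{\frac{535825}{36}}}{6}\right) - 26818 = \left(122 + 14884 + \frac{61}{3} + 122 \frac{5 \sqrt{21433}}{6} + \frac{\frac{5}{6} \sqrt{21433}}{6}\right) - 26818 = \left(122 + 14884 + \frac{61}{3} + \frac{305 \sqrt{21433}}{3} + \frac{5 \sqrt{21433}}{36}\right) - 26818 = \left(\frac{45079}{3} + \frac{3665 \sqrt{21433}}{36}\right) - 26818 = - \frac{35375}{3} + \frac{3665 \sqrt{21433}}{36}$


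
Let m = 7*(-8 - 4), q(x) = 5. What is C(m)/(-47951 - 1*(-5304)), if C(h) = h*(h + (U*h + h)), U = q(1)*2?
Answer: -84672/42647 ≈ -1.9854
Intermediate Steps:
U = 10 (U = 5*2 = 10)
m = -84 (m = 7*(-12) = -84)
C(h) = 12*h² (C(h) = h*(h + (10*h + h)) = h*(h + 11*h) = h*(12*h) = 12*h²)
C(m)/(-47951 - 1*(-5304)) = (12*(-84)²)/(-47951 - 1*(-5304)) = (12*7056)/(-47951 + 5304) = 84672/(-42647) = 84672*(-1/42647) = -84672/42647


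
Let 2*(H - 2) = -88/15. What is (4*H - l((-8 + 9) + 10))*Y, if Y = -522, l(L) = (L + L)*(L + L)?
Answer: 1272984/5 ≈ 2.5460e+5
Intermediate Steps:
l(L) = 4*L² (l(L) = (2*L)*(2*L) = 4*L²)
H = -14/15 (H = 2 + (-88/15)/2 = 2 + (-88*1/15)/2 = 2 + (½)*(-88/15) = 2 - 44/15 = -14/15 ≈ -0.93333)
(4*H - l((-8 + 9) + 10))*Y = (4*(-14/15) - 4*((-8 + 9) + 10)²)*(-522) = (-56/15 - 4*(1 + 10)²)*(-522) = (-56/15 - 4*11²)*(-522) = (-56/15 - 4*121)*(-522) = (-56/15 - 1*484)*(-522) = (-56/15 - 484)*(-522) = -7316/15*(-522) = 1272984/5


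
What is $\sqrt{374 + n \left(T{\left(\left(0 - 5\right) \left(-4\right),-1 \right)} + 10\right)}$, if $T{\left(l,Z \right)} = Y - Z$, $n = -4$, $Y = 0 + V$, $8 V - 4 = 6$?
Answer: $5 \sqrt{13} \approx 18.028$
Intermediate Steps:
$V = \frac{5}{4}$ ($V = \frac{1}{2} + \frac{1}{8} \cdot 6 = \frac{1}{2} + \frac{3}{4} = \frac{5}{4} \approx 1.25$)
$Y = \frac{5}{4}$ ($Y = 0 + \frac{5}{4} = \frac{5}{4} \approx 1.25$)
$T{\left(l,Z \right)} = \frac{5}{4} - Z$
$\sqrt{374 + n \left(T{\left(\left(0 - 5\right) \left(-4\right),-1 \right)} + 10\right)} = \sqrt{374 - 4 \left(\left(\frac{5}{4} - -1\right) + 10\right)} = \sqrt{374 - 4 \left(\left(\frac{5}{4} + 1\right) + 10\right)} = \sqrt{374 - 4 \left(\frac{9}{4} + 10\right)} = \sqrt{374 - 49} = \sqrt{325} = 5 \sqrt{13}$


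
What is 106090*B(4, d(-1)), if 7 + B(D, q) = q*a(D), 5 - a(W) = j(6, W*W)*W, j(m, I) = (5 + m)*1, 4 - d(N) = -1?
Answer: -21430180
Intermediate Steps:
d(N) = 5 (d(N) = 4 - 1*(-1) = 4 + 1 = 5)
j(m, I) = 5 + m
a(W) = 5 - 11*W (a(W) = 5 - (5 + 6)*W = 5 - 11*W)
B(D, q) = -7 + q*(5 - 11*D)
106090*B(4, d(-1)) = 106090*(-7 - 1*5*(-5 + 11*4)) = 106090*(-7 - 1*5*(-5 + 44)) = 106090*(-7 - 1*5*39) = 106090*(-7 - 195) = 106090*(-202) = -21430180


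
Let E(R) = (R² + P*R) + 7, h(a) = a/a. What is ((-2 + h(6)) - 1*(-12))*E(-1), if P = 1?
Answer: 77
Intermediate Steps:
h(a) = 1
E(R) = 7 + R + R² (E(R) = (R² + 1*R) + 7 = (R² + R) + 7 = (R + R²) + 7 = 7 + R + R²)
((-2 + h(6)) - 1*(-12))*E(-1) = ((-2 + 1) - 1*(-12))*(7 - 1 + (-1)²) = (-1 + 12)*(7 - 1 + 1) = 11*7 = 77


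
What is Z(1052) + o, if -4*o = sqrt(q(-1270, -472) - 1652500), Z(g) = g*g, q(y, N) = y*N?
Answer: 1106704 - I*sqrt(263265)/2 ≈ 1.1067e+6 - 256.55*I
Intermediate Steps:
q(y, N) = N*y
Z(g) = g**2
o = -I*sqrt(263265)/2 (o = -sqrt(-472*(-1270) - 1652500)/4 = -sqrt(599440 - 1652500)/4 = -I*sqrt(263265)/2 ≈ -256.55*I)
Z(1052) + o = 1052**2 - I*sqrt(263265)/2 = 1106704 - I*sqrt(263265)/2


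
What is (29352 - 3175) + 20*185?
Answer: 29877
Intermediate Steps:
(29352 - 3175) + 20*185 = 26177 + 3700 = 29877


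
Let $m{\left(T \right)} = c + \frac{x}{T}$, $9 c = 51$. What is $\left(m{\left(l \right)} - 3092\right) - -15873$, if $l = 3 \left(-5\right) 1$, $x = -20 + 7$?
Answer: $\frac{191813}{15} \approx 12788.0$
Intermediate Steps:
$x = -13$
$c = \frac{17}{3}$ ($c = \frac{1}{9} \cdot 51 = \frac{17}{3} \approx 5.6667$)
$l = -15$ ($l = \left(-15\right) 1 = -15$)
$m{\left(T \right)} = \frac{17}{3} - \frac{13}{T}$
$\left(m{\left(l \right)} - 3092\right) - -15873 = \left(\left(\frac{17}{3} - \frac{13}{-15}\right) - 3092\right) - -15873 = \left(\left(\frac{17}{3} - - \frac{13}{15}\right) - 3092\right) + 15873 = \left(\left(\frac{17}{3} + \frac{13}{15}\right) - 3092\right) + 15873 = \left(\frac{98}{15} - 3092\right) + 15873 = - \frac{46282}{15} + 15873 = \frac{191813}{15}$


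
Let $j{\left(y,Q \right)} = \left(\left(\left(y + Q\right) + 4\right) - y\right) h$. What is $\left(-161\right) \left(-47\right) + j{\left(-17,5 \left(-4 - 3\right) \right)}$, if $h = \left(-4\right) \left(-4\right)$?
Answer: $7071$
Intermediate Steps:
$h = 16$
$j{\left(y,Q \right)} = 64 + 16 Q$ ($j{\left(y,Q \right)} = \left(\left(\left(y + Q\right) + 4\right) - y\right) 16 = \left(\left(\left(Q + y\right) + 4\right) - y\right) 16 = \left(\left(4 + Q + y\right) - y\right) 16 = \left(4 + Q\right) 16 = 64 + 16 Q$)
$\left(-161\right) \left(-47\right) + j{\left(-17,5 \left(-4 - 3\right) \right)} = \left(-161\right) \left(-47\right) + \left(64 + 16 \cdot 5 \left(-4 - 3\right)\right) = 7567 + \left(64 + 16 \cdot 5 \left(-7\right)\right) = 7567 + \left(64 + 16 \left(-35\right)\right) = 7567 + \left(64 - 560\right) = 7567 - 496 = 7071$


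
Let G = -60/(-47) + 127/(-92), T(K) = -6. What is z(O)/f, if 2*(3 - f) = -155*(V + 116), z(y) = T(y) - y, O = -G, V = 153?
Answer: -26393/90157562 ≈ -0.00029274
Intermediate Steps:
G = -449/4324 (G = -60*(-1/47) + 127*(-1/92) = 60/47 - 127/92 = -449/4324 ≈ -0.10384)
O = 449/4324 (O = -1*(-449/4324) = 449/4324 ≈ 0.10384)
z(y) = -6 - y
f = 41701/2 (f = 3 - (-155)*(153 + 116)/2 = 3 - (-155)*269/2 = 3 - ½*(-41695) = 3 + 41695/2 = 41701/2 ≈ 20851.)
z(O)/f = (-6 - 1*449/4324)/(41701/2) = (-6 - 449/4324)*(2/41701) = -26393/4324*2/41701 = -26393/90157562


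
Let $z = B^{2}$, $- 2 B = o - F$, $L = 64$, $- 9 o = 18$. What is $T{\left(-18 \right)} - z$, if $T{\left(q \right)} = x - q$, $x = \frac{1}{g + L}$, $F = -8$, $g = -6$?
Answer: $\frac{523}{58} \approx 9.0172$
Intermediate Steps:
$o = -2$ ($o = \left(- \frac{1}{9}\right) 18 = -2$)
$x = \frac{1}{58}$ ($x = \frac{1}{-6 + 64} = \frac{1}{58} \approx 0.017241$)
$B = -3$ ($B = - \frac{-2 - -8}{2} = - \frac{-2 + 8}{2} = \left(- \frac{1}{2}\right) 6 = -3$)
$T{\left(q \right)} = \frac{1}{58} - q$
$z = 9$ ($z = \left(-3\right)^{2} = 9$)
$T{\left(-18 \right)} - z = \left(\frac{1}{58} - -18\right) - 9 = \left(\frac{1}{58} + 18\right) - 9 = \frac{1045}{58} - 9 = \frac{523}{58}$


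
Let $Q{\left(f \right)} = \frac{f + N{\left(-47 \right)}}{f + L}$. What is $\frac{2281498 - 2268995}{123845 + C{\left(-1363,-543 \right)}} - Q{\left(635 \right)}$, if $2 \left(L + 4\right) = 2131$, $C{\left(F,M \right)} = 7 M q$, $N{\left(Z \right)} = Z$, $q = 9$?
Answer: $- \frac{20996419}{101378316} \approx -0.20711$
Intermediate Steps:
$C{\left(F,M \right)} = 63 M$ ($C{\left(F,M \right)} = 7 M 9 = 63 M$)
$L = \frac{2123}{2}$ ($L = -4 + \frac{1}{2} \cdot 2131 = -4 + \frac{2131}{2} = \frac{2123}{2} \approx 1061.5$)
$Q{\left(f \right)} = \frac{-47 + f}{\frac{2123}{2} + f}$ ($Q{\left(f \right)} = \frac{f - 47}{f + \frac{2123}{2}} = \frac{-47 + f}{\frac{2123}{2} + f}$)
$\frac{2281498 - 2268995}{123845 + C{\left(-1363,-543 \right)}} - Q{\left(635 \right)} = \frac{2281498 - 2268995}{123845 + 63 \left(-543\right)} - \frac{2 \left(-47 + 635\right)}{2123 + 2 \cdot 635} = \frac{12503}{123845 - 34209} - 2 \frac{1}{2123 + 1270} \cdot 588 = \frac{12503}{89636} - 2 \cdot \frac{1}{3393} \cdot 588 = 12503 \cdot \frac{1}{89636} - 2 \cdot \frac{1}{3393} \cdot 588 = \frac{12503}{89636} - \frac{392}{1131} = - \frac{20996419}{101378316}$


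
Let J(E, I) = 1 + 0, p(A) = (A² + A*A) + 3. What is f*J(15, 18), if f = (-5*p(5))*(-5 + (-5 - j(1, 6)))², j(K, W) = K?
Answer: -32065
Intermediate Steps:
p(A) = 3 + 2*A² (p(A) = (A² + A²) + 3 = 2*A² + 3 = 3 + 2*A²)
J(E, I) = 1
f = -32065 (f = (-5*(3 + 2*5²))*(-5 + (-5 - 1*1))² = (-5*(3 + 2*25))*(-5 + (-5 - 1))² = (-5*(3 + 50))*(-5 - 6)² = -5*53*(-11)² = -265*121 = -32065)
f*J(15, 18) = -32065*1 = -32065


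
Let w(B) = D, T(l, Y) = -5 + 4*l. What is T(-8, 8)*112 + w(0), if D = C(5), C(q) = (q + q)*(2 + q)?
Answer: -4074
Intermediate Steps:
C(q) = 2*q*(2 + q) (C(q) = (2*q)*(2 + q) = 2*q*(2 + q))
D = 70 (D = 2*5*(2 + 5) = 2*5*7 = 70)
w(B) = 70
T(-8, 8)*112 + w(0) = (-5 + 4*(-8))*112 + 70 = (-5 - 32)*112 + 70 = -37*112 + 70 = -4144 + 70 = -4074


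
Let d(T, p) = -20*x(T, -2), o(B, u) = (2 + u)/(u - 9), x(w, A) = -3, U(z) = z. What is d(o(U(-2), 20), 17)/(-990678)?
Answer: -10/165113 ≈ -6.0565e-5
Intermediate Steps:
o(B, u) = (2 + u)/(-9 + u)
d(T, p) = 60 (d(T, p) = -20*(-3) = 60)
d(o(U(-2), 20), 17)/(-990678) = 60/(-990678) = 60*(-1/990678) = -10/165113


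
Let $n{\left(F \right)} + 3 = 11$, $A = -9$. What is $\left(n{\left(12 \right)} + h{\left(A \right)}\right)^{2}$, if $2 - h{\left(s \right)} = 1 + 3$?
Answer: $36$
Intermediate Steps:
$h{\left(s \right)} = -2$ ($h{\left(s \right)} = 2 - \left(1 + 3\right) = 2 - 4 = -2$)
$n{\left(F \right)} = 8$ ($n{\left(F \right)} = -3 + 11 = 8$)
$\left(n{\left(12 \right)} + h{\left(A \right)}\right)^{2} = \left(8 - 2\right)^{2} = 6^{2} = 36$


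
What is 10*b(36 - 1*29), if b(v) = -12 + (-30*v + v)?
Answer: -2150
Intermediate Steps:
b(v) = -12 - 29*v
10*b(36 - 1*29) = 10*(-12 - 29*(36 - 1*29)) = 10*(-12 - 29*(36 - 29)) = 10*(-12 - 29*7) = 10*(-12 - 203) = 10*(-215) = -2150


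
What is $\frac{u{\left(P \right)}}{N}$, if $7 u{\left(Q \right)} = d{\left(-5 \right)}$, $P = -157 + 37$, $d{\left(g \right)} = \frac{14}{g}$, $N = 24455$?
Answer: $- \frac{2}{122275} \approx -1.6357 \cdot 10^{-5}$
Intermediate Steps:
$P = -120$
$u{\left(Q \right)} = - \frac{2}{5}$ ($u{\left(Q \right)} = \frac{14 \frac{1}{-5}}{7} = \frac{14 \left(- \frac{1}{5}\right)}{7} = \frac{1}{7} \left(- \frac{14}{5}\right) = - \frac{2}{5}$)
$\frac{u{\left(P \right)}}{N} = - \frac{2}{5 \cdot 24455} = \left(- \frac{2}{5}\right) \frac{1}{24455} = - \frac{2}{122275}$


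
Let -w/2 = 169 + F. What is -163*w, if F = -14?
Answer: 50530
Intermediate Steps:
w = -310 (w = -2*(169 - 14) = -2*155 = -310)
-163*w = -163*(-310) = 50530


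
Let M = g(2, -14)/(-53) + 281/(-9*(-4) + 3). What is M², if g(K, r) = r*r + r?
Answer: 60762025/4272489 ≈ 14.222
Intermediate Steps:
g(K, r) = r + r² (g(K, r) = r² + r = r + r²)
M = 7795/2067 (M = -14*(1 - 14)/(-53) + 281/(-9*(-4) + 3) = -14*(-13)*(-1/53) + 281/(36 + 3) = 182*(-1/53) + 281/39 = -182/53 + 281*(1/39) = -182/53 + 281/39 = 7795/2067 ≈ 3.7712)
M² = (7795/2067)² = 60762025/4272489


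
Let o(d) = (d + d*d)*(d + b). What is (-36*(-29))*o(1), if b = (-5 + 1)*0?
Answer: 2088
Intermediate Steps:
b = 0 (b = -4*0 = 0)
o(d) = d*(d + d**2) (o(d) = (d + d*d)*(d + 0) = (d + d**2)*d = d*(d + d**2))
(-36*(-29))*o(1) = (-36*(-29))*(1**2*(1 + 1)) = 1044*(1*2) = 1044*2 = 2088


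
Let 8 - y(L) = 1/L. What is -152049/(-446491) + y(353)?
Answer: 1314117390/157611323 ≈ 8.3377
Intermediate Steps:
y(L) = 8 - 1/L
-152049/(-446491) + y(353) = -152049/(-446491) + (8 - 1/353) = -152049*(-1/446491) + (8 - 1*1/353) = 152049/446491 + (8 - 1/353) = 152049/446491 + 2823/353 = 1314117390/157611323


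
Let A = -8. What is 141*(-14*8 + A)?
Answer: -16920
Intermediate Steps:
141*(-14*8 + A) = 141*(-14*8 - 8) = 141*(-112 - 8) = 141*(-120) = -16920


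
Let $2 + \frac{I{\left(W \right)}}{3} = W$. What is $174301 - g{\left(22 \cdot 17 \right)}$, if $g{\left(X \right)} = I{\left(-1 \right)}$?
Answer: $174310$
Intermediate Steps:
$I{\left(W \right)} = -6 + 3 W$
$g{\left(X \right)} = -9$ ($g{\left(X \right)} = -6 + 3 \left(-1\right) = -6 - 3 = -9$)
$174301 - g{\left(22 \cdot 17 \right)} = 174301 - -9 = 174301 + 9 = 174310$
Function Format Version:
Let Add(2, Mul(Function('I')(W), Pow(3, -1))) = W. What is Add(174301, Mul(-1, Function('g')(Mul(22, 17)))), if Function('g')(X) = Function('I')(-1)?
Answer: 174310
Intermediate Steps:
Function('I')(W) = Add(-6, Mul(3, W))
Function('g')(X) = -9 (Function('g')(X) = Add(-6, Mul(3, -1)) = Add(-6, -3) = -9)
Add(174301, Mul(-1, Function('g')(Mul(22, 17)))) = Add(174301, Mul(-1, -9)) = Add(174301, 9) = 174310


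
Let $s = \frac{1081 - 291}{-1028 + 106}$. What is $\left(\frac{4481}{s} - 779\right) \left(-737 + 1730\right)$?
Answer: $- \frac{2356831878}{395} \approx -5.9667 \cdot 10^{6}$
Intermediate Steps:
$s = - \frac{395}{461}$ ($s = \frac{1081 + \left(-542 + 251\right)}{-922} = \left(1081 - 291\right) \left(- \frac{1}{922}\right) = 790 \left(- \frac{1}{922}\right) = - \frac{395}{461} \approx -0.85683$)
$\left(\frac{4481}{s} - 779\right) \left(-737 + 1730\right) = \left(\frac{4481}{- \frac{395}{461}} - 779\right) \left(-737 + 1730\right) = \left(4481 \left(- \frac{461}{395}\right) - 779\right) 993 = \left(- \frac{2065741}{395} - 779\right) 993 = \left(- \frac{2373446}{395}\right) 993 = - \frac{2356831878}{395}$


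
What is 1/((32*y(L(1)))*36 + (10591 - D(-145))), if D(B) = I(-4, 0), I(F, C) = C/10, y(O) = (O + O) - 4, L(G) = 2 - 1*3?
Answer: 1/3679 ≈ 0.00027181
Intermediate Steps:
L(G) = -1 (L(G) = 2 - 3 = -1)
y(O) = -4 + 2*O (y(O) = 2*O - 4 = -4 + 2*O)
I(F, C) = C/10 (I(F, C) = C*(⅒) = C/10)
D(B) = 0 (D(B) = (⅒)*0 = 0)
1/((32*y(L(1)))*36 + (10591 - D(-145))) = 1/((32*(-4 + 2*(-1)))*36 + (10591 - 1*0)) = 1/((32*(-4 - 2))*36 + (10591 + 0)) = 1/((32*(-6))*36 + 10591) = 1/(-192*36 + 10591) = 1/(-6912 + 10591) = 1/3679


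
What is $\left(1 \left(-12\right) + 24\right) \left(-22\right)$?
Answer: $-264$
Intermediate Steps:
$\left(1 \left(-12\right) + 24\right) \left(-22\right) = \left(-12 + 24\right) \left(-22\right) = 12 \left(-22\right) = -264$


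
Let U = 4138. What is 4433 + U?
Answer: 8571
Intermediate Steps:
4433 + U = 4433 + 4138 = 8571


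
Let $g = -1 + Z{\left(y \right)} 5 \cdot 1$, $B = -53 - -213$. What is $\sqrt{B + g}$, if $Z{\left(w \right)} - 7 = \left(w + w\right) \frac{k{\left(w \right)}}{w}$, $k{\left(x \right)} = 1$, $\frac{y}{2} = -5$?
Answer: $2 \sqrt{51} \approx 14.283$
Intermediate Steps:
$y = -10$ ($y = 2 \left(-5\right) = -10$)
$B = 160$ ($B = -53 + 213 = 160$)
$Z{\left(w \right)} = 9$ ($Z{\left(w \right)} = 7 + \left(w + w\right) 1 \frac{1}{w} = 7 + \frac{2 w}{w} = 7 + 2 = 9$)
$g = 44$ ($g = -1 + 9 \cdot 5 \cdot 1 = -1 + 45 \cdot 1 = -1 + 45 = 44$)
$\sqrt{B + g} = \sqrt{160 + 44} = \sqrt{204} = 2 \sqrt{51}$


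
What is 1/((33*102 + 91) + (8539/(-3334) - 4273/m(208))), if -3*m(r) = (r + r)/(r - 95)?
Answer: 693472/4810284441 ≈ 0.00014416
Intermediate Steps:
m(r) = -2*r/(3*(-95 + r)) (m(r) = -(r + r)/(3*(r - 95)) = -2*r/(3*(-95 + r)))
1/((33*102 + 91) + (8539/(-3334) - 4273/m(208))) = 1/((33*102 + 91) + (8539/(-3334) - 4273/((-2*208/(-285 + 3*208))))) = 1/((3366 + 91) + (8539*(-1/3334) - 4273/((-2*208/(-285 + 624))))) = 1/(3457 + (-8539/3334 - 4273/((-2*208/339)))) = 1/(3457 + (-8539/3334 - 4273/((-2*208*1/339)))) = 1/(3457 + (-8539/3334 - 4273/(-416/339))) = 1/(3457 + (-8539/3334 - 4273*(-339/416))) = 1/(3457 + (-8539/3334 + 1448547/416)) = 1/(3457 + 2412951737/693472) = 1/(4810284441/693472) = 693472/4810284441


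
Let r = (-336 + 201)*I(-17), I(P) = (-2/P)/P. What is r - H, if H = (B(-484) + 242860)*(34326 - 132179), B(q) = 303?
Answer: 6876532192541/289 ≈ 2.3794e+10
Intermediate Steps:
I(P) = -2/P²
H = -23794229039 (H = (303 + 242860)*(34326 - 132179) = 243163*(-97853) = -23794229039)
r = 270/289 (r = (-336 + 201)*(-2/(-17)²) = -(-270)/289 = -135*(-2/289) = 270/289 ≈ 0.93426)
r - H = 270/289 - 1*(-23794229039) = 270/289 + 23794229039 = 6876532192541/289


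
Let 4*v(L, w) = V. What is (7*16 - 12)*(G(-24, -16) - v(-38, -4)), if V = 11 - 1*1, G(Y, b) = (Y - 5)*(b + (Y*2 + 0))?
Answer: 185350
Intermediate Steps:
G(Y, b) = (-5 + Y)*(b + 2*Y) (G(Y, b) = (-5 + Y)*(b + (2*Y + 0)) = (-5 + Y)*(b + 2*Y))
V = 10 (V = 11 - 1 = 10)
v(L, w) = 5/2 (v(L, w) = (¼)*10 = 5/2)
(7*16 - 12)*(G(-24, -16) - v(-38, -4)) = (7*16 - 12)*((-10*(-24) - 5*(-16) + 2*(-24)² - 24*(-16)) - 1*5/2) = (112 - 12)*((240 + 80 + 2*576 + 384) - 5/2) = 100*((240 + 80 + 1152 + 384) - 5/2) = 100*(1856 - 5/2) = 100*(3707/2) = 185350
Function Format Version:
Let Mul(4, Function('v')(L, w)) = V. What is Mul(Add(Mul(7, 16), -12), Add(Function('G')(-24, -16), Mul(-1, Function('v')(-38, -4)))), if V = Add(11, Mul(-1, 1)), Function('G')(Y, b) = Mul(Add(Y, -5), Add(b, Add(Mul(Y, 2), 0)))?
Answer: 185350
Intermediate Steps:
Function('G')(Y, b) = Mul(Add(-5, Y), Add(b, Mul(2, Y))) (Function('G')(Y, b) = Mul(Add(-5, Y), Add(b, Add(Mul(2, Y), 0))) = Mul(Add(-5, Y), Add(b, Mul(2, Y))))
V = 10 (V = Add(11, -1) = 10)
Function('v')(L, w) = Rational(5, 2) (Function('v')(L, w) = Mul(Rational(1, 4), 10) = Rational(5, 2))
Mul(Add(Mul(7, 16), -12), Add(Function('G')(-24, -16), Mul(-1, Function('v')(-38, -4)))) = Mul(Add(Mul(7, 16), -12), Add(Add(Mul(-10, -24), Mul(-5, -16), Mul(2, Pow(-24, 2)), Mul(-24, -16)), Mul(-1, Rational(5, 2)))) = Mul(Add(112, -12), Add(Add(240, 80, Mul(2, 576), 384), Rational(-5, 2))) = Mul(100, Add(Add(240, 80, 1152, 384), Rational(-5, 2))) = Mul(100, Add(1856, Rational(-5, 2))) = Mul(100, Rational(3707, 2)) = 185350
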